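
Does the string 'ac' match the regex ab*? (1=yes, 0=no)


Pattern: ab*
String: 'ac'
Pattern requires: exactly one 'a' followed by zero or more 'b's
First char is 'a' -> OK
Rest 'c': all b's? No
Result: 0

0


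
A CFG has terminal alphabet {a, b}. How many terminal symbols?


Terminal symbols: a, b
Counting each: a (#1), b (#2)
Total = 2

2


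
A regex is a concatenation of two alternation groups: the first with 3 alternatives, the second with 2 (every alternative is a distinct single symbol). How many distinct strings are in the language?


First group: 3 alternatives
Second group: 2 alternatives
Concatenation: each choice from group 1 pairs with each from group 2
Total = 3 x 2 = 6

6


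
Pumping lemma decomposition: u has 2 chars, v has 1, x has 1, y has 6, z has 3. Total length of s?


|s| = |u| + |v| + |x| + |y| + |z|
= 2 + 1 + 1 + 6 + 3
= 3 + 1 + 9
= 4 + 9
= 13

13


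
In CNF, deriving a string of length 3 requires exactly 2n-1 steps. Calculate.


Chomsky Normal Form derivation:
String length n = 3
Each step either:
  - Splits a nonterminal into two (n-1 such steps)
  - Converts a nonterminal to terminal (n such steps)
Total = (n-1) + n = 2n - 1
= 2(3) - 1
= 6 - 1
= 5

5


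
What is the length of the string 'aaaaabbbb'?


String: 'aaaaabbbb'
Counting characters:
  'a' appears 5 time(s)
  'b' appears 4 time(s)
Total length = 5 + 4 = 9

9


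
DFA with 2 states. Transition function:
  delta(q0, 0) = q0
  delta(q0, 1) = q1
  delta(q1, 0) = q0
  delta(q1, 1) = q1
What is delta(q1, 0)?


Looking up transition function:
delta(q1, 0) in the table
Row: q1, Column: 0
Result: q0

q0


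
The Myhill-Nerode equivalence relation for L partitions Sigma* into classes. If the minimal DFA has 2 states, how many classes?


Myhill-Nerode theorem:
Number of equivalence classes = number of states in minimal DFA
Minimal DFA states = 2
Therefore equivalence classes = 2

2


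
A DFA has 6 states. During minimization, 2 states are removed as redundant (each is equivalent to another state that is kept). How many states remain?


Original DFA: 6 states
Redundant states removed: 2
Minimized states = original - removed
= 6 - 2
= 4

4


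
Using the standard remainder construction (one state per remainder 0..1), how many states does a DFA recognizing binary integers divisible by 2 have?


Divisibility by 2 is tracked via the remainder mod 2: 0, 1, ..., 1
The construction assigns one state to each remainder
Number of remainders = 2

2


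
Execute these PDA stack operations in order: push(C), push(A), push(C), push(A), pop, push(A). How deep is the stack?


Tracing stack operations:
  push(C) -> stack = [C], depth=1
  push(A) -> stack = [C,A], depth=2
  push(C) -> stack = [C,A,C], depth=3
  push(A) -> stack = [C,A,C,A], depth=4
  pop -> removed A, stack = [C,A,C], depth=3
  push(A) -> stack = [C,A,C,A], depth=4
Final depth = 4

4


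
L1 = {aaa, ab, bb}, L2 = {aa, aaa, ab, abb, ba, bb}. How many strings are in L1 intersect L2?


L1 = {aaa, ab, bb}
L2 = {aa, aaa, ab, abb, ba, bb}
Checking each string in L1 against L2:
  'aaa': in L2? Yes
  'ab': in L2? Yes
  'bb': in L2? Yes
Intersection = {aaa, ab, bb}
|L1 ∩ L2| = 3

3


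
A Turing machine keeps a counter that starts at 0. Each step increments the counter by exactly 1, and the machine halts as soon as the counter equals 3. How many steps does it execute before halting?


Counter starts at 0. Counting sequence:
  Step 1: counter = 1
  Step 2: counter = 2
  Step 3: counter = 3
Counter reached 3 -> halt
Total steps = 3

3


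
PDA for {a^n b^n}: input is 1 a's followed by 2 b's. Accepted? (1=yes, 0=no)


Language requires equal numbers of a's and b's
PDA pushes for each 'a', pops for each 'b'
Number of a's = 1
Number of b's = 2
1 != 2 -> Reject

0


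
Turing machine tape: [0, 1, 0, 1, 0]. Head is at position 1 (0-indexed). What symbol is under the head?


Tape: [0, 1, 0, 1, 0]
Positions: 0 1 2 3 4
Values:    0 1 0 1 0
Head at position 1
tape[1] = 1

1


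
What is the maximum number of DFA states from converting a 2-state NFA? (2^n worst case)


NFA has 2 states
Subset construction: each DFA state = subset of NFA states
Maximum subsets = 2^2
2^2 = 4

4


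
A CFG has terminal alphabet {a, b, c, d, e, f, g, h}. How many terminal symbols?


Terminal symbols: a, b, c, d, e, f, g, h
Counting each: a (#1), b (#2), c (#3), d (#4), e (#5), f (#6), g (#7), h (#8)
Total = 8

8


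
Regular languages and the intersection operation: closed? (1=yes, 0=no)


Regular languages are closed under all standard operations:
- Union: Yes (product construction)
- Intersection: Yes (product construction)
- Complement: Yes (swap accept/reject)
- Concatenation: Yes (NFA construction)
Operation: intersection -> Closed

1


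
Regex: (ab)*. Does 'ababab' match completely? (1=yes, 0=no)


Pattern: (ab)*
String: 'ababab'
Pattern requires: zero or more repetitions of 'ab'
Pairs: ['ab', 'ab', 'ab']
All pairs are 'ab'? Yes
Result: 1

1


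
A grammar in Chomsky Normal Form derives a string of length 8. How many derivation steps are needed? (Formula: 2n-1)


Chomsky Normal Form derivation:
String length n = 8
Each step either:
  - Splits a nonterminal into two (n-1 such steps)
  - Converts a nonterminal to terminal (n such steps)
Total = (n-1) + n = 2n - 1
= 2(8) - 1
= 16 - 1
= 15

15


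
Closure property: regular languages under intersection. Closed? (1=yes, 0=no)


Regular languages are closed under:
- Union (DFA product construction)
- Intersection (DFA product construction)
- Complement (swap accept/reject states)
- Concatenation (NFA construction)
- Kleene star (NFA construction)
intersection is in this list
Therefore: closed

1


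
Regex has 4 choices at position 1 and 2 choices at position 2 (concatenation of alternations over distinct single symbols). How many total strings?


First group: 4 alternatives
Second group: 2 alternatives
Concatenation: each choice from group 1 pairs with each from group 2
Total = 4 x 2 = 8

8


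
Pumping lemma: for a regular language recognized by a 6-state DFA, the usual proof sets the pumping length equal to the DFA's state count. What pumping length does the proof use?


Pumping lemma for regular languages (standard proof):
Take p = |Q|, the number of DFA states.
Any string of length >= |Q| passes through |Q|+1 states while reading its first |Q| symbols,
so by pigeonhole some state repeats, giving the loop that can be pumped.
Here |Q| = 6
Therefore the proof uses p = 6

6


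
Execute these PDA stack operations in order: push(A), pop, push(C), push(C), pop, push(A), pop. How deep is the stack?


Tracing stack operations:
  push(A) -> stack = [A], depth=1
  pop -> removed A, stack = [], depth=0
  push(C) -> stack = [C], depth=1
  push(C) -> stack = [C,C], depth=2
  pop -> removed C, stack = [C], depth=1
  push(A) -> stack = [C,A], depth=2
  pop -> removed A, stack = [C], depth=1
Final depth = 1

1


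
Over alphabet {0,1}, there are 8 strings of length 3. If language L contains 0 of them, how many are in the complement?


Alphabet: {0,1}
String length: 3
Total strings of length 3 = 2^3 = 8
Strings in L = 0
Complement = total - |L|
= 8 - 0
= 8

8


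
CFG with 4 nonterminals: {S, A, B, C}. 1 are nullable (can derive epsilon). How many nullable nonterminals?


Nonterminals: {S, A, B, C}
A nonterminal is nullable if it can derive epsilon
Counting nullable nonterminals: 1
Total nullable = 1

1


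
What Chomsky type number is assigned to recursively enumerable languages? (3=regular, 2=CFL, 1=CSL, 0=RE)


Chomsky hierarchy levels:
  Type 3: Regular (DFA/NFA/regex)
  Type 2: Context-free (PDA)
  Type 1: Context-sensitive
  Type 0: Recursively enumerable (TM)
'recursively enumerable' corresponds to Type 0

0


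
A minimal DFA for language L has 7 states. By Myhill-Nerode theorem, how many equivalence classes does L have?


Myhill-Nerode theorem:
Number of equivalence classes = number of states in minimal DFA
Minimal DFA states = 7
Therefore equivalence classes = 7

7


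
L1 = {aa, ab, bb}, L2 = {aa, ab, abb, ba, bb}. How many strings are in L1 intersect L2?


L1 = {aa, ab, bb}
L2 = {aa, ab, abb, ba, bb}
Checking each string in L1 against L2:
  'aa': in L2? Yes
  'ab': in L2? Yes
  'bb': in L2? Yes
Intersection = {aa, ab, bb}
|L1 ∩ L2| = 3

3


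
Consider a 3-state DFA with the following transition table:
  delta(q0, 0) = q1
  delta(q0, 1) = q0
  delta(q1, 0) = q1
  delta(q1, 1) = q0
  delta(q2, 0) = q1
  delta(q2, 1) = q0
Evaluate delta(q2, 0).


Looking up transition function:
delta(q2, 0) in the table
Row: q2, Column: 0
Result: q1

q1


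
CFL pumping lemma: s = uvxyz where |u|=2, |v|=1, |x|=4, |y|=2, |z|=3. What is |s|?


|s| = |u| + |v| + |x| + |y| + |z|
= 2 + 1 + 4 + 2 + 3
= 3 + 4 + 5
= 7 + 5
= 12

12


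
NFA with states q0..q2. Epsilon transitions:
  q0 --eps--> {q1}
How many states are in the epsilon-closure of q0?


Starting from q0
Initialize closure = {q0}
Follow epsilon from q0 -> add q1
Final closure: {q0, q1}
Size = 2

2


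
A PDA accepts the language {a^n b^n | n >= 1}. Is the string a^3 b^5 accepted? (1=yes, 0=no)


Language requires equal numbers of a's and b's
PDA pushes for each 'a', pops for each 'b'
Number of a's = 3
Number of b's = 5
3 != 5 -> Reject

0


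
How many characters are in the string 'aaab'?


String: 'aaab'
Counting characters:
  'a' appears 3 time(s)
  'b' appears 1 time(s)
Total length = 3 + 1 = 4

4


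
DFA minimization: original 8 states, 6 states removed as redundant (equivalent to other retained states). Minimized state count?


Original DFA: 8 states
Redundant states removed: 6
Minimized states = original - removed
= 8 - 6
= 2

2


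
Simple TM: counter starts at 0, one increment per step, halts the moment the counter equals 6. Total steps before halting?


Counter starts at 0. Counting sequence:
  Step 1: counter = 1
  Step 2: counter = 2
  Step 3: counter = 3
  Step 4: counter = 4
  Step 5: counter = 5
  Step 6: counter = 6
Counter reached 6 -> halt
Total steps = 6

6


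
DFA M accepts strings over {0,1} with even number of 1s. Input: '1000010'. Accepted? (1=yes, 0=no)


DFA has 2 states: q_even (start, accept=yes) and q_odd
Processing string '1000010' character by character:
  Position 0: read '1', 1-count=1 -> q_odd
  Position 1: read '0', 1-count=1 -> q_odd (no change)
  Position 2: read '0', 1-count=1 -> q_odd (no change)
  Position 3: read '0', 1-count=1 -> q_odd (no change)
  Position 4: read '0', 1-count=1 -> q_odd (no change)
  Position 5: read '1', 1-count=2 -> q_even
  Position 6: read '0', 1-count=2 -> q_even (no change)
Final state: q_even, total 1s = 2 (even); the DFA requires an even count -> accept

1


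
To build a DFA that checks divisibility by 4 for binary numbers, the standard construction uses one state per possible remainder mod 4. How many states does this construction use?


Divisibility by 4 is tracked via the remainder mod 4: 0, 1, ..., 3
The construction assigns one state to each remainder
Number of remainders = 4

4


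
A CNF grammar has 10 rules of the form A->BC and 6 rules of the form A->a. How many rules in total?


CNF allows two rule forms:
  A -> BC (binary): 10 rules
  A -> a (terminal): 6 rules
Total = 10 + 6 = 16

16


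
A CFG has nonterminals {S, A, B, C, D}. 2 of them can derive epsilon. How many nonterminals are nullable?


Nonterminals: {S, A, B, C, D}
A nonterminal is nullable if it can derive epsilon
Counting nullable nonterminals: 2
Total nullable = 2

2


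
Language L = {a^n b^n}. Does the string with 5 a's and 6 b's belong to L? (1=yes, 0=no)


Language requires equal numbers of a's and b's
PDA pushes for each 'a', pops for each 'b'
Number of a's = 5
Number of b's = 6
5 != 6 -> Reject

0


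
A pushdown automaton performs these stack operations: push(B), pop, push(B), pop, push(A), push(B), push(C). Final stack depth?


Tracing stack operations:
  push(B) -> stack = [B], depth=1
  pop -> removed B, stack = [], depth=0
  push(B) -> stack = [B], depth=1
  pop -> removed B, stack = [], depth=0
  push(A) -> stack = [A], depth=1
  push(B) -> stack = [A,B], depth=2
  push(C) -> stack = [A,B,C], depth=3
Final depth = 3

3


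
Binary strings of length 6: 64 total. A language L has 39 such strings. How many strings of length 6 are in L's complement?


Alphabet: {0,1}
String length: 6
Total strings of length 6 = 2^6 = 64
Strings in L = 39
Complement = total - |L|
= 64 - 39
= 25

25


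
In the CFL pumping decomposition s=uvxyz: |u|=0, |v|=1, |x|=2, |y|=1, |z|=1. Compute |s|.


|s| = |u| + |v| + |x| + |y| + |z|
= 0 + 1 + 2 + 1 + 1
= 1 + 2 + 2
= 3 + 2
= 5

5


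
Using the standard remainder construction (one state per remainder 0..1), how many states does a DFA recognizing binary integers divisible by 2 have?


Divisibility by 2 is tracked via the remainder mod 2: 0, 1, ..., 1
The construction assigns one state to each remainder
Number of remainders = 2

2


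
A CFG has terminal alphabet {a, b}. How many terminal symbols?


Terminal symbols: a, b
Counting each: a (#1), b (#2)
Total = 2

2


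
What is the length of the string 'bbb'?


String: 'bbb'
Counting characters:
  'b' appears 3 time(s)
Total length = 0 + 3 = 3

3


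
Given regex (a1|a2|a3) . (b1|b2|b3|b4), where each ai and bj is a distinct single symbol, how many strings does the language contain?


First group: 3 alternatives
Second group: 4 alternatives
Concatenation: each choice from group 1 pairs with each from group 2
Total = 3 x 4 = 12

12


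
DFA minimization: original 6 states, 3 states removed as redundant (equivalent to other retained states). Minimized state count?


Original DFA: 6 states
Redundant states removed: 3
Minimized states = original - removed
= 6 - 3
= 3

3


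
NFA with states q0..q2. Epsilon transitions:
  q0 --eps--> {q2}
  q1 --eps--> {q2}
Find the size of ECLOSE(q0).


Starting from q0
Initialize closure = {q0}
Follow epsilon from q0 -> add q2
Final closure: {q0, q2}
Size = 2

2


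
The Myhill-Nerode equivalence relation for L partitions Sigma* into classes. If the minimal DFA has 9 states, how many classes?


Myhill-Nerode theorem:
Number of equivalence classes = number of states in minimal DFA
Minimal DFA states = 9
Therefore equivalence classes = 9

9


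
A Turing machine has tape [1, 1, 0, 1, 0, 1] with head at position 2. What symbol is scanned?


Tape: [1, 1, 0, 1, 0, 1]
Positions: 0 1 2 3 4 5
Values:    1 1 0 1 0 1
Head at position 2
tape[2] = 0

0


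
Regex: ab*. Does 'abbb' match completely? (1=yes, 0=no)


Pattern: ab*
String: 'abbb'
Pattern requires: exactly one 'a' followed by zero or more 'b's
First char is 'a' -> OK
Rest 'bbb': all b's? Yes
Result: 1

1


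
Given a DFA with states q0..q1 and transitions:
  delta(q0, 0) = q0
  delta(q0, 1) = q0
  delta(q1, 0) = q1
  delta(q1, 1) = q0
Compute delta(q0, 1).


Looking up transition function:
delta(q0, 1) in the table
Row: q0, Column: 1
Result: q0

q0


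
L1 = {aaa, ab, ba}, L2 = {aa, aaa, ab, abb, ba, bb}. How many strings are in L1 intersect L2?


L1 = {aaa, ab, ba}
L2 = {aa, aaa, ab, abb, ba, bb}
Checking each string in L1 against L2:
  'aaa': in L2? Yes
  'ab': in L2? Yes
  'ba': in L2? Yes
Intersection = {aaa, ab, ba}
|L1 ∩ L2| = 3

3


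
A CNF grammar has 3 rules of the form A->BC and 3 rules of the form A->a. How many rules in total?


CNF allows two rule forms:
  A -> BC (binary): 3 rules
  A -> a (terminal): 3 rules
Total = 3 + 3 = 6

6


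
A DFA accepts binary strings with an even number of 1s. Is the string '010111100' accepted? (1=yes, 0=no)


DFA has 2 states: q_even (start, accept=yes) and q_odd
Processing string '010111100' character by character:
  Position 0: read '0', 1-count=0 -> q_even (no change)
  Position 1: read '1', 1-count=1 -> q_odd
  Position 2: read '0', 1-count=1 -> q_odd (no change)
  Position 3: read '1', 1-count=2 -> q_even
  Position 4: read '1', 1-count=3 -> q_odd
  Position 5: read '1', 1-count=4 -> q_even
  Position 6: read '1', 1-count=5 -> q_odd
  Position 7: read '0', 1-count=5 -> q_odd (no change)
  Position 8: read '0', 1-count=5 -> q_odd (no change)
Final state: q_odd, total 1s = 5 (odd); the DFA requires an even count -> reject

0


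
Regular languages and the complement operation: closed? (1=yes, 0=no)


Regular languages are closed under all standard operations:
- Union: Yes (product construction)
- Intersection: Yes (product construction)
- Complement: Yes (swap accept/reject)
- Concatenation: Yes (NFA construction)
Operation: complement -> Closed

1


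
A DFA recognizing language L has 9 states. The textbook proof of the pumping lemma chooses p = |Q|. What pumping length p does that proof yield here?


Pumping lemma for regular languages (standard proof):
Take p = |Q|, the number of DFA states.
Any string of length >= |Q| passes through |Q|+1 states while reading its first |Q| symbols,
so by pigeonhole some state repeats, giving the loop that can be pumped.
Here |Q| = 9
Therefore the proof uses p = 9

9


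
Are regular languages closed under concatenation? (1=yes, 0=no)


Regular languages are closed under:
- Union (DFA product construction)
- Intersection (DFA product construction)
- Complement (swap accept/reject states)
- Concatenation (NFA construction)
- Kleene star (NFA construction)
concatenation is in this list
Therefore: closed

1


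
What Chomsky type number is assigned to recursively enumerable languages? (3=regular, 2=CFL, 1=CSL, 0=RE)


Chomsky hierarchy levels:
  Type 3: Regular (DFA/NFA/regex)
  Type 2: Context-free (PDA)
  Type 1: Context-sensitive
  Type 0: Recursively enumerable (TM)
'recursively enumerable' corresponds to Type 0

0


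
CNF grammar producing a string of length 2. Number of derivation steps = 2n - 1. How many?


Chomsky Normal Form derivation:
String length n = 2
Each step either:
  - Splits a nonterminal into two (n-1 such steps)
  - Converts a nonterminal to terminal (n such steps)
Total = (n-1) + n = 2n - 1
= 2(2) - 1
= 4 - 1
= 3

3


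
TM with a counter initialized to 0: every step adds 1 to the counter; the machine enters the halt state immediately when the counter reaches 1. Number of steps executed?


Counter starts at 0. Counting sequence:
  Step 1: counter = 1
Counter reached 1 -> halt
Total steps = 1

1


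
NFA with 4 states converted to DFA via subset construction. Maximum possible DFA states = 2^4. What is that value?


NFA has 4 states
Subset construction: each DFA state = subset of NFA states
Maximum subsets = 2^4
2^4 = 16

16


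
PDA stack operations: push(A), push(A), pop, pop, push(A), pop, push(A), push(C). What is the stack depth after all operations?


Tracing stack operations:
  push(A) -> stack = [A], depth=1
  push(A) -> stack = [A,A], depth=2
  pop -> removed A, stack = [A], depth=1
  pop -> removed A, stack = [], depth=0
  push(A) -> stack = [A], depth=1
  pop -> removed A, stack = [], depth=0
  push(A) -> stack = [A], depth=1
  push(C) -> stack = [A,C], depth=2
Final depth = 2

2


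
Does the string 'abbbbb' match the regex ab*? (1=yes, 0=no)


Pattern: ab*
String: 'abbbbb'
Pattern requires: exactly one 'a' followed by zero or more 'b's
First char is 'a' -> OK
Rest 'bbbbb': all b's? Yes
Result: 1

1


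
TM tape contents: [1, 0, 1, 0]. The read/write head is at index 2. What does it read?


Tape: [1, 0, 1, 0]
Positions: 0 1 2 3
Values:    1 0 1 0
Head at position 2
tape[2] = 1

1


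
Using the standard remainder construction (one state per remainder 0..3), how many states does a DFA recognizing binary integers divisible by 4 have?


Divisibility by 4 is tracked via the remainder mod 4: 0, 1, ..., 3
The construction assigns one state to each remainder
Number of remainders = 4

4


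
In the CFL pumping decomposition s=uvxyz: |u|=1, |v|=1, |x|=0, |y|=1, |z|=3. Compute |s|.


|s| = |u| + |v| + |x| + |y| + |z|
= 1 + 1 + 0 + 1 + 3
= 2 + 0 + 4
= 2 + 4
= 6

6


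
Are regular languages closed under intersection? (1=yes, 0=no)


Regular languages are closed under all standard operations:
- Union: Yes (product construction)
- Intersection: Yes (product construction)
- Complement: Yes (swap accept/reject)
- Concatenation: Yes (NFA construction)
Operation: intersection -> Closed

1


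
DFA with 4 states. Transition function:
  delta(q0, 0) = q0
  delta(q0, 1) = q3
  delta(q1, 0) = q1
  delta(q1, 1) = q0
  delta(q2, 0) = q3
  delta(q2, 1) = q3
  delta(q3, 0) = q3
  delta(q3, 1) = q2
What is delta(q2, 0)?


Looking up transition function:
delta(q2, 0) in the table
Row: q2, Column: 0
Result: q3

q3


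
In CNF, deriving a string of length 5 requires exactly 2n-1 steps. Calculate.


Chomsky Normal Form derivation:
String length n = 5
Each step either:
  - Splits a nonterminal into two (n-1 such steps)
  - Converts a nonterminal to terminal (n such steps)
Total = (n-1) + n = 2n - 1
= 2(5) - 1
= 10 - 1
= 9

9


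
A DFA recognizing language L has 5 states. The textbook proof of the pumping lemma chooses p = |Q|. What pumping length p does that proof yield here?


Pumping lemma for regular languages (standard proof):
Take p = |Q|, the number of DFA states.
Any string of length >= |Q| passes through |Q|+1 states while reading its first |Q| symbols,
so by pigeonhole some state repeats, giving the loop that can be pumped.
Here |Q| = 5
Therefore the proof uses p = 5

5


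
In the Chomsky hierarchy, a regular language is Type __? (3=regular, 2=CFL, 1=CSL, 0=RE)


Chomsky hierarchy levels:
  Type 3: Regular (DFA/NFA/regex)
  Type 2: Context-free (PDA)
  Type 1: Context-sensitive
  Type 0: Recursively enumerable (TM)
'regular' corresponds to Type 3

3


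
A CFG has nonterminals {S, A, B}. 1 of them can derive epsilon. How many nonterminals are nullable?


Nonterminals: {S, A, B}
A nonterminal is nullable if it can derive epsilon
Counting nullable nonterminals: 1
Total nullable = 1

1


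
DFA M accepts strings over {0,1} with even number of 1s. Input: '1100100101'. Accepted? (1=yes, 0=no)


DFA has 2 states: q_even (start, accept=yes) and q_odd
Processing string '1100100101' character by character:
  Position 0: read '1', 1-count=1 -> q_odd
  Position 1: read '1', 1-count=2 -> q_even
  Position 2: read '0', 1-count=2 -> q_even (no change)
  Position 3: read '0', 1-count=2 -> q_even (no change)
  Position 4: read '1', 1-count=3 -> q_odd
  Position 5: read '0', 1-count=3 -> q_odd (no change)
  Position 6: read '0', 1-count=3 -> q_odd (no change)
  Position 7: read '1', 1-count=4 -> q_even
  Position 8: read '0', 1-count=4 -> q_even (no change)
  Position 9: read '1', 1-count=5 -> q_odd
Final state: q_odd, total 1s = 5 (odd); the DFA requires an even count -> reject

0


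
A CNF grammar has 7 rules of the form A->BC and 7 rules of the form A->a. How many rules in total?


CNF allows two rule forms:
  A -> BC (binary): 7 rules
  A -> a (terminal): 7 rules
Total = 7 + 7 = 14

14


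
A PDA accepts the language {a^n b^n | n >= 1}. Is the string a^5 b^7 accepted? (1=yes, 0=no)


Language requires equal numbers of a's and b's
PDA pushes for each 'a', pops for each 'b'
Number of a's = 5
Number of b's = 7
5 != 7 -> Reject

0


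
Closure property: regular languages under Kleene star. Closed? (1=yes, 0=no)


Regular languages are closed under:
- Union (DFA product construction)
- Intersection (DFA product construction)
- Complement (swap accept/reject states)
- Concatenation (NFA construction)
- Kleene star (NFA construction)
Kleene star is in this list
Therefore: closed

1


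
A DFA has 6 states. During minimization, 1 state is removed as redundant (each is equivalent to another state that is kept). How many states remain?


Original DFA: 6 states
Redundant states removed: 1
Minimized states = original - removed
= 6 - 1
= 5

5


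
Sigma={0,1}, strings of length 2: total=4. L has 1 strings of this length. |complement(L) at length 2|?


Alphabet: {0,1}
String length: 2
Total strings of length 2 = 2^2 = 4
Strings in L = 1
Complement = total - |L|
= 4 - 1
= 3

3


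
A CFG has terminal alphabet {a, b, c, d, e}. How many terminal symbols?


Terminal symbols: a, b, c, d, e
Counting each: a (#1), b (#2), c (#3), d (#4), e (#5)
Total = 5

5


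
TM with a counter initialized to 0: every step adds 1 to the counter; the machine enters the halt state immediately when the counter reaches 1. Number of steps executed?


Counter starts at 0. Counting sequence:
  Step 1: counter = 1
Counter reached 1 -> halt
Total steps = 1

1


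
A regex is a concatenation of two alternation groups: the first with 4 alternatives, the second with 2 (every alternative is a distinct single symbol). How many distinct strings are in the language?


First group: 4 alternatives
Second group: 2 alternatives
Concatenation: each choice from group 1 pairs with each from group 2
Total = 4 x 2 = 8

8


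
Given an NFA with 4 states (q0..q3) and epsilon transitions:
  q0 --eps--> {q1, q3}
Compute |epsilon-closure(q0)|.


Starting from q0
Initialize closure = {q0}
Follow epsilon from q0 -> add q1
Follow epsilon from q0 -> add q3
Final closure: {q0, q1, q3}
Size = 3

3


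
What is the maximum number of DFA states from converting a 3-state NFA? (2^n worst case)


NFA has 3 states
Subset construction: each DFA state = subset of NFA states
Maximum subsets = 2^3
2^3 = 8

8


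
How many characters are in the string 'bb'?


String: 'bb'
Counting characters:
  'b' appears 2 time(s)
Total length = 0 + 2 = 2

2


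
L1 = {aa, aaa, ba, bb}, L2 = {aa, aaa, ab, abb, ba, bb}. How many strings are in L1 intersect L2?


L1 = {aa, aaa, ba, bb}
L2 = {aa, aaa, ab, abb, ba, bb}
Checking each string in L1 against L2:
  'aa': in L2? Yes
  'aaa': in L2? Yes
  'ba': in L2? Yes
  'bb': in L2? Yes
Intersection = {aa, aaa, ba, bb}
|L1 ∩ L2| = 4

4


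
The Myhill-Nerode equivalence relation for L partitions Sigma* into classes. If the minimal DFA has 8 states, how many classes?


Myhill-Nerode theorem:
Number of equivalence classes = number of states in minimal DFA
Minimal DFA states = 8
Therefore equivalence classes = 8

8


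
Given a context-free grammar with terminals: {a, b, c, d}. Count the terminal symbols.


Terminal symbols: a, b, c, d
Counting each: a (#1), b (#2), c (#3), d (#4)
Total = 4

4


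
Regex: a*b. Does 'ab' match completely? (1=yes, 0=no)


Pattern: a*b
String: 'ab'
Pattern requires: zero or more 'a's followed by exactly one 'b'
Found 1 leading 'a's
Remaining: 'b'
Remaining is exactly 'b' -> match
Result: 1

1


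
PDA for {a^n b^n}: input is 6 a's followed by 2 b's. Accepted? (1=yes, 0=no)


Language requires equal numbers of a's and b's
PDA pushes for each 'a', pops for each 'b'
Number of a's = 6
Number of b's = 2
6 != 2 -> Reject

0


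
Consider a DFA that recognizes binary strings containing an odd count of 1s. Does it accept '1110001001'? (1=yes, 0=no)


DFA has 2 states: q_even (start, accept=no) and q_odd
Processing string '1110001001' character by character:
  Position 0: read '1', 1-count=1 -> q_odd
  Position 1: read '1', 1-count=2 -> q_even
  Position 2: read '1', 1-count=3 -> q_odd
  Position 3: read '0', 1-count=3 -> q_odd (no change)
  Position 4: read '0', 1-count=3 -> q_odd (no change)
  Position 5: read '0', 1-count=3 -> q_odd (no change)
  Position 6: read '1', 1-count=4 -> q_even
  Position 7: read '0', 1-count=4 -> q_even (no change)
  Position 8: read '0', 1-count=4 -> q_even (no change)
  Position 9: read '1', 1-count=5 -> q_odd
Final state: q_odd, total 1s = 5 (odd); the DFA requires an odd count -> accept

1


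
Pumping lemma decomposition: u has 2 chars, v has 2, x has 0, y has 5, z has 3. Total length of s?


|s| = |u| + |v| + |x| + |y| + |z|
= 2 + 2 + 0 + 5 + 3
= 4 + 0 + 8
= 4 + 8
= 12

12


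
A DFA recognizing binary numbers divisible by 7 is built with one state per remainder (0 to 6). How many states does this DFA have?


Divisibility by 7 is tracked via the remainder mod 7: 0, 1, ..., 6
The construction assigns one state to each remainder
Number of remainders = 7

7


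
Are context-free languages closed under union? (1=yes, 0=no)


CFL closure properties:
  Closed under: union, concatenation, Kleene star
  NOT closed under: intersection, complement
Operation 'union' is in closed list -> Yes (closed)

1


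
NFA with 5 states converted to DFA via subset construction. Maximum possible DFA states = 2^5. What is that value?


NFA has 5 states
Subset construction: each DFA state = subset of NFA states
Maximum subsets = 2^5
2^5 = 32

32


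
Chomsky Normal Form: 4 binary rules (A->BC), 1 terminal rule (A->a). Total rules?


CNF allows two rule forms:
  A -> BC (binary): 4 rules
  A -> a (terminal): 1 rule
Total = 4 + 1 = 5

5


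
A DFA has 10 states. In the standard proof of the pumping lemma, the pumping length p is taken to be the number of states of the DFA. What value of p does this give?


Pumping lemma for regular languages (standard proof):
Take p = |Q|, the number of DFA states.
Any string of length >= |Q| passes through |Q|+1 states while reading its first |Q| symbols,
so by pigeonhole some state repeats, giving the loop that can be pumped.
Here |Q| = 10
Therefore the proof uses p = 10

10


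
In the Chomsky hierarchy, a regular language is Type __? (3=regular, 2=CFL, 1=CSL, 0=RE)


Chomsky hierarchy levels:
  Type 3: Regular (DFA/NFA/regex)
  Type 2: Context-free (PDA)
  Type 1: Context-sensitive
  Type 0: Recursively enumerable (TM)
'regular' corresponds to Type 3

3


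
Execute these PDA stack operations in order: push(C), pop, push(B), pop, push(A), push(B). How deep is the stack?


Tracing stack operations:
  push(C) -> stack = [C], depth=1
  pop -> removed C, stack = [], depth=0
  push(B) -> stack = [B], depth=1
  pop -> removed B, stack = [], depth=0
  push(A) -> stack = [A], depth=1
  push(B) -> stack = [A,B], depth=2
Final depth = 2

2


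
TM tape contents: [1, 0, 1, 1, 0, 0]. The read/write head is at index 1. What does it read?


Tape: [1, 0, 1, 1, 0, 0]
Positions: 0 1 2 3 4 5
Values:    1 0 1 1 0 0
Head at position 1
tape[1] = 0

0


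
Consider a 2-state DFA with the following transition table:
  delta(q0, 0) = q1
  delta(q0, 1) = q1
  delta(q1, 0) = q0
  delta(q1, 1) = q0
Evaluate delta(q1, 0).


Looking up transition function:
delta(q1, 0) in the table
Row: q1, Column: 0
Result: q0

q0


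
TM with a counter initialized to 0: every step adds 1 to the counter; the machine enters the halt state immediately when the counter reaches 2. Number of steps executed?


Counter starts at 0. Counting sequence:
  Step 1: counter = 1
  Step 2: counter = 2
Counter reached 2 -> halt
Total steps = 2

2


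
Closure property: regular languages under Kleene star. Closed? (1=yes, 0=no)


Regular languages are closed under:
- Union (DFA product construction)
- Intersection (DFA product construction)
- Complement (swap accept/reject states)
- Concatenation (NFA construction)
- Kleene star (NFA construction)
Kleene star is in this list
Therefore: closed

1


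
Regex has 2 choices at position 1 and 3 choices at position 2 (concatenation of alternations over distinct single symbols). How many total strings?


First group: 2 alternatives
Second group: 3 alternatives
Concatenation: each choice from group 1 pairs with each from group 2
Total = 2 x 3 = 6

6


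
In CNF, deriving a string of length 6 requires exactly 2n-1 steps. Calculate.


Chomsky Normal Form derivation:
String length n = 6
Each step either:
  - Splits a nonterminal into two (n-1 such steps)
  - Converts a nonterminal to terminal (n such steps)
Total = (n-1) + n = 2n - 1
= 2(6) - 1
= 12 - 1
= 11

11


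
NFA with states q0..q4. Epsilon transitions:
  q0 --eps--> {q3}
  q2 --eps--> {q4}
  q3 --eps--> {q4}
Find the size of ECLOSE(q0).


Starting from q0
Initialize closure = {q0}
Follow epsilon from q0 -> add q3
Follow epsilon from q3 -> add q4
Final closure: {q0, q3, q4}
Size = 3

3


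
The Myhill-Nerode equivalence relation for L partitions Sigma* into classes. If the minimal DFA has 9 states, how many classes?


Myhill-Nerode theorem:
Number of equivalence classes = number of states in minimal DFA
Minimal DFA states = 9
Therefore equivalence classes = 9

9


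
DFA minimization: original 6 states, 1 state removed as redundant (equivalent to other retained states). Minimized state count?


Original DFA: 6 states
Redundant states removed: 1
Minimized states = original - removed
= 6 - 1
= 5

5


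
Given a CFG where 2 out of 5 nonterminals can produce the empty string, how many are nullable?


Nonterminals: {S, A, B, C, D}
A nonterminal is nullable if it can derive epsilon
Counting nullable nonterminals: 2
Total nullable = 2

2


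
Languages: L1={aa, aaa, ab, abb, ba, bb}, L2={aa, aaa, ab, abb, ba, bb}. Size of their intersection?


L1 = {aa, aaa, ab, abb, ba, bb}
L2 = {aa, aaa, ab, abb, ba, bb}
Checking each string in L1 against L2:
  'aa': in L2? Yes
  'aaa': in L2? Yes
  'ab': in L2? Yes
  'abb': in L2? Yes
  'ba': in L2? Yes
  'bb': in L2? Yes
Intersection = {aa, aaa, ab, abb, ba, bb}
|L1 ∩ L2| = 6

6


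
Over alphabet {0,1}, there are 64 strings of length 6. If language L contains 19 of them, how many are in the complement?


Alphabet: {0,1}
String length: 6
Total strings of length 6 = 2^6 = 64
Strings in L = 19
Complement = total - |L|
= 64 - 19
= 45

45


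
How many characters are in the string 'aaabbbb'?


String: 'aaabbbb'
Counting characters:
  'a' appears 3 time(s)
  'b' appears 4 time(s)
Total length = 3 + 4 = 7

7


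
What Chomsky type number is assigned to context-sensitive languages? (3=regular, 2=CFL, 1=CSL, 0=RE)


Chomsky hierarchy levels:
  Type 3: Regular (DFA/NFA/regex)
  Type 2: Context-free (PDA)
  Type 1: Context-sensitive
  Type 0: Recursively enumerable (TM)
'context-sensitive' corresponds to Type 1

1


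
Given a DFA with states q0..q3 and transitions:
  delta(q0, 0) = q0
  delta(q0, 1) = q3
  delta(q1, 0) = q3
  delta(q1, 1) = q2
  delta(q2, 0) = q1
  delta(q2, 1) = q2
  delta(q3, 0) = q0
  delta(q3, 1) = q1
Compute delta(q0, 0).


Looking up transition function:
delta(q0, 0) in the table
Row: q0, Column: 0
Result: q0

q0


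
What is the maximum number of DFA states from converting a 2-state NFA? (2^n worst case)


NFA has 2 states
Subset construction: each DFA state = subset of NFA states
Maximum subsets = 2^2
2^2 = 4

4


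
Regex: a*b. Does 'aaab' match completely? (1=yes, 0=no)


Pattern: a*b
String: 'aaab'
Pattern requires: zero or more 'a's followed by exactly one 'b'
Found 3 leading 'a's
Remaining: 'b'
Remaining is exactly 'b' -> match
Result: 1

1


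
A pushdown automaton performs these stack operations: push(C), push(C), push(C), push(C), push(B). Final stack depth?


Tracing stack operations:
  push(C) -> stack = [C], depth=1
  push(C) -> stack = [C,C], depth=2
  push(C) -> stack = [C,C,C], depth=3
  push(C) -> stack = [C,C,C,C], depth=4
  push(B) -> stack = [C,C,C,C,B], depth=5
Final depth = 5

5


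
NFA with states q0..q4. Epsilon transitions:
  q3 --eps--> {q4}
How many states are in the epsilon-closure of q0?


Starting from q0
Initialize closure = {q0}
q0 has no outgoing epsilon transitions -> nothing to add
Final closure: {q0}
Size = 1

1


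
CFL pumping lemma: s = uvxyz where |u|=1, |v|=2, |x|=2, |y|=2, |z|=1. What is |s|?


|s| = |u| + |v| + |x| + |y| + |z|
= 1 + 2 + 2 + 2 + 1
= 3 + 2 + 3
= 5 + 3
= 8

8


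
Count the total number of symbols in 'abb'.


String: 'abb'
Counting characters:
  'a' appears 1 time(s)
  'b' appears 2 time(s)
Total length = 1 + 2 = 3

3


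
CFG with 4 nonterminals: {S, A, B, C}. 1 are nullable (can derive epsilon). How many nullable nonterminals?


Nonterminals: {S, A, B, C}
A nonterminal is nullable if it can derive epsilon
Counting nullable nonterminals: 1
Total nullable = 1

1


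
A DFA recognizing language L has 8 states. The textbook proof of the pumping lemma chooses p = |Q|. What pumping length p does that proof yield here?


Pumping lemma for regular languages (standard proof):
Take p = |Q|, the number of DFA states.
Any string of length >= |Q| passes through |Q|+1 states while reading its first |Q| symbols,
so by pigeonhole some state repeats, giving the loop that can be pumped.
Here |Q| = 8
Therefore the proof uses p = 8

8


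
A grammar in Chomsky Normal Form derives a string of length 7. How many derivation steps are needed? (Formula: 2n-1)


Chomsky Normal Form derivation:
String length n = 7
Each step either:
  - Splits a nonterminal into two (n-1 such steps)
  - Converts a nonterminal to terminal (n such steps)
Total = (n-1) + n = 2n - 1
= 2(7) - 1
= 14 - 1
= 13

13


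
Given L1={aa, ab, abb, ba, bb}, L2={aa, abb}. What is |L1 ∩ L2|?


L1 = {aa, ab, abb, ba, bb}
L2 = {aa, abb}
Checking each string in L1 against L2:
  'aa': in L2? Yes
  'ab': in L2? No
  'abb': in L2? Yes
  'ba': in L2? No
  'bb': in L2? No
Intersection = {aa, abb}
|L1 ∩ L2| = 2

2


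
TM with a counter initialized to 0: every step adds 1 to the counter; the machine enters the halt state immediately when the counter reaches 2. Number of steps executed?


Counter starts at 0. Counting sequence:
  Step 1: counter = 1
  Step 2: counter = 2
Counter reached 2 -> halt
Total steps = 2

2


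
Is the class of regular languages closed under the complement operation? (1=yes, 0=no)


Regular languages are closed under:
- Union (DFA product construction)
- Intersection (DFA product construction)
- Complement (swap accept/reject states)
- Concatenation (NFA construction)
- Kleene star (NFA construction)
complement is in this list
Therefore: closed

1


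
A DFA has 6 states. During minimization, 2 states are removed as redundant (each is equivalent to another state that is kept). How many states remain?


Original DFA: 6 states
Redundant states removed: 2
Minimized states = original - removed
= 6 - 2
= 4

4


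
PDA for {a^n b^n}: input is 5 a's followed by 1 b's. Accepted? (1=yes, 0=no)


Language requires equal numbers of a's and b's
PDA pushes for each 'a', pops for each 'b'
Number of a's = 5
Number of b's = 1
5 != 1 -> Reject

0


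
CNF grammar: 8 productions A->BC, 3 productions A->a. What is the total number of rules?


CNF allows two rule forms:
  A -> BC (binary): 8 rules
  A -> a (terminal): 3 rules
Total = 8 + 3 = 11

11


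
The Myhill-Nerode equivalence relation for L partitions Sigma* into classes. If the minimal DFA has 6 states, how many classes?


Myhill-Nerode theorem:
Number of equivalence classes = number of states in minimal DFA
Minimal DFA states = 6
Therefore equivalence classes = 6

6


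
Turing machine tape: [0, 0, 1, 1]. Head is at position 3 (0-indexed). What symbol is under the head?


Tape: [0, 0, 1, 1]
Positions: 0 1 2 3
Values:    0 0 1 1
Head at position 3
tape[3] = 1

1


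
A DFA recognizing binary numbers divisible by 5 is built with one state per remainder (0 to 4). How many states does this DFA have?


Divisibility by 5 is tracked via the remainder mod 5: 0, 1, ..., 4
The construction assigns one state to each remainder
Number of remainders = 5

5


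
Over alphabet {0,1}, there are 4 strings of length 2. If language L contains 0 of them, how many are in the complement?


Alphabet: {0,1}
String length: 2
Total strings of length 2 = 2^2 = 4
Strings in L = 0
Complement = total - |L|
= 4 - 0
= 4

4


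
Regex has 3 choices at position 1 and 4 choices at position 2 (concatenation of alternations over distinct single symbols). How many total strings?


First group: 3 alternatives
Second group: 4 alternatives
Concatenation: each choice from group 1 pairs with each from group 2
Total = 3 x 4 = 12

12
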